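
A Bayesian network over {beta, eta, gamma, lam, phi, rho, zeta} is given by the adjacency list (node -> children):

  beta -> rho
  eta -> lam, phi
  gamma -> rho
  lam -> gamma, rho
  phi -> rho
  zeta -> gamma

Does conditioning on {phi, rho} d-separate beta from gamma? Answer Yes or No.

No

3 paths connect beta and gamma; each must be blocked for d-separation to hold:
Path 1: beta → rho ← lam → gamma
  rho is a collider and rho is conditioned on, which opens it; lam is a fork and lam is not conditioned on — no node blocks this path, so it is active.
Path 2: beta → rho ← gamma
  rho is a collider and rho is conditioned on, which opens it — no node blocks this path, so it is active.
Path 3: beta → rho ← phi ← eta → lam → gamma
  phi is a chain here and phi is conditioned on, so the path is blocked at phi.
At least one path is unblocked, so d-separation fails.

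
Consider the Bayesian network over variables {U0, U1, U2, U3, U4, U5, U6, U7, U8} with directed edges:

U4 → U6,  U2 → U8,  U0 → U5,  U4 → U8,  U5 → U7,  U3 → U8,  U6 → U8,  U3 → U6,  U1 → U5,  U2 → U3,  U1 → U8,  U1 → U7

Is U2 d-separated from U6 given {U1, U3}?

Yes

We examine all 6 paths between U2 and U6:
  1. U2 → U8 ← U4 → U6 — U8:collider[blocks]; U4:fork[open] ⇒ blocked
  2. U2 → U8 ← U6 — U8:collider[blocks] ⇒ blocked
  3. U2 → U8 ← U3 → U6 — U8:collider[blocks]; U3:fork[blocks] ⇒ blocked
  4. U2 → U3 → U8 ← U4 → U6 — U3:chain[blocks]; U8:collider[blocks]; U4:fork[open] ⇒ blocked
  5. U2 → U3 → U8 ← U6 — U3:chain[blocks]; U8:collider[blocks] ⇒ blocked
  6. U2 → U3 → U6 — U3:chain[blocks] ⇒ blocked
Every path is blocked, so U2 and U6 are d-separated given {U1, U3}.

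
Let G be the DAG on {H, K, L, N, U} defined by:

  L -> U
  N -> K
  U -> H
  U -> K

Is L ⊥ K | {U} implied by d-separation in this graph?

Yes

Only one path connects L and K:
Path 1: L → U → K
  U is a chain here and U is conditioned on, so the path is blocked at U.
Since every path is blocked, d-separation holds.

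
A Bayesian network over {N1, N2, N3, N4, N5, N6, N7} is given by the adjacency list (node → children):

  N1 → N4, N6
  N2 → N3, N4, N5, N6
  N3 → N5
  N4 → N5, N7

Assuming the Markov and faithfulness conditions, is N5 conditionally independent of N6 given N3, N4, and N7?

No

Enumerating the 6 paths from N5 to N6 and testing each for blocking by {N3, N4, N7}:
Path 1: N5 ← N3 ← N2 → N4 ← N1 → N6
  N3 is a chain here and N3 is conditioned on, so the path is blocked at N3.
Path 2: N5 ← N3 ← N2 → N6
  N3 is a chain here and N3 is conditioned on, so the path is blocked at N3.
Path 3: N5 ← N4 ← N1 → N6
  N4 is a chain here and N4 is conditioned on, so the path is blocked at N4.
Path 4: N5 ← N4 ← N2 → N6
  N4 is a chain here and N4 is conditioned on, so the path is blocked at N4.
Path 5: N5 ← N2 → N4 ← N1 → N6
  N2 is a fork and N2 is not conditioned on; N4 is a collider and N4 is conditioned on, which opens it; N1 is a fork and N1 is not conditioned on — no node blocks this path, so it is active.
Path 6: N5 ← N2 → N6
  N2 is a fork and N2 is not conditioned on — no node blocks this path, so it is active.
At least one path is unblocked, so d-separation fails.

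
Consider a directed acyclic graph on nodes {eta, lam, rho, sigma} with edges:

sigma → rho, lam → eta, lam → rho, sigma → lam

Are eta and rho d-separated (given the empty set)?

There are 2 undirected paths between eta and rho; checking each against the conditioning set ∅:
Path 1: eta ← lam ← sigma → rho
  lam is a chain and lam is not conditioned on; sigma is a fork and sigma is not conditioned on — no node blocks this path, so it is active.
Path 2: eta ← lam → rho
  lam is a fork and lam is not conditioned on — no node blocks this path, so it is active.
At least one path is unblocked, so d-separation fails.

No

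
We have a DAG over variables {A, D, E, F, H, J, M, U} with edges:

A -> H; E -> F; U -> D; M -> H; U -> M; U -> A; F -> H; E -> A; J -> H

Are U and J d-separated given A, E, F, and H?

No

There are 3 undirected paths between U and J; checking each against the conditioning set {A, E, F, H}:
  1. U → A ← E → F → H ← J — A:collider[open]; E:fork[blocks]; F:chain[blocks]; H:collider[open] ⇒ blocked
  2. U → A → H ← J — A:chain[blocks]; H:collider[open] ⇒ blocked
  3. U → M → H ← J — M:chain[open]; H:collider[open] ⇒ active
Since the path U → M → H ← J is active, U and J are not d-separated given {A, E, F, H}.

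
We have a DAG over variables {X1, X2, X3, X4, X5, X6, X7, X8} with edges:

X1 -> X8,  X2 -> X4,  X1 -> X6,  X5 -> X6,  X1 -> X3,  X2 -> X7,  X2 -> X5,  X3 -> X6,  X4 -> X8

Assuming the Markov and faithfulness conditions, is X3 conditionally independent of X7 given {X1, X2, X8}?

We examine all 4 paths between X3 and X7:
Path 1: X3 → X6 ← X5 ← X2 → X7
  X6 is a collider here and neither X6 nor any of its descendants is conditioned on, so the collider stays closed — the path is blocked at X6.
Path 2: X3 → X6 ← X1 → X8 ← X4 ← X2 → X7
  X6 is a collider here and neither X6 nor any of its descendants is conditioned on, so the collider stays closed — the path is blocked at X6.
Path 3: X3 ← X1 → X6 ← X5 ← X2 → X7
  X1 is a fork here and X1 is conditioned on, so the path is blocked at X1.
Path 4: X3 ← X1 → X8 ← X4 ← X2 → X7
  X1 is a fork here and X1 is conditioned on, so the path is blocked at X1.
All paths are blocked; X3 ⊥ X7 | {X1, X2, X8} holds.

Yes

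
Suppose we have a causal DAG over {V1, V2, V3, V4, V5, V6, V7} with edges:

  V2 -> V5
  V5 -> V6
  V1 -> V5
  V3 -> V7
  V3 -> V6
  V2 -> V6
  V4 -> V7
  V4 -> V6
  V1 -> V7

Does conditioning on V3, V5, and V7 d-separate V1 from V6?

Enumerating the 4 paths from V1 to V6 and testing each for blocking by {V3, V5, V7}:
  1. V1 → V7 ← V3 → V6 — V7:collider[open]; V3:fork[blocks] ⇒ blocked
  2. V1 → V7 ← V4 → V6 — V7:collider[open]; V4:fork[open] ⇒ active
  3. V1 → V5 ← V2 → V6 — V5:collider[open]; V2:fork[open] ⇒ active
  4. V1 → V5 → V6 — V5:chain[blocks] ⇒ blocked
Because an active path exists, V1 and V6 are not d-separated.

No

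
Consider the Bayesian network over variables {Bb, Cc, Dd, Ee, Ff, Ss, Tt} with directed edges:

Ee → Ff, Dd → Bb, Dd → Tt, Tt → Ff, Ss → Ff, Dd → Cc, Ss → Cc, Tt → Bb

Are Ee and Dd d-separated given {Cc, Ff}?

No

There are 3 undirected paths between Ee and Dd; checking each against the conditioning set {Cc, Ff}:
Path 1: Ee → Ff ← Tt ← Dd
  Ff is a collider and Ff is conditioned on, which opens it; Tt is a chain and Tt is not conditioned on — no node blocks this path, so it is active.
Path 2: Ee → Ff ← Tt → Bb ← Dd
  Bb is a collider here and neither Bb nor any of its descendants is conditioned on, so the collider stays closed — the path is blocked at Bb.
Path 3: Ee → Ff ← Ss → Cc ← Dd
  Ff is a collider and Ff is conditioned on, which opens it; Ss is a fork and Ss is not conditioned on; Cc is a collider and Cc is conditioned on, which opens it — no node blocks this path, so it is active.
At least one path is unblocked, so d-separation fails.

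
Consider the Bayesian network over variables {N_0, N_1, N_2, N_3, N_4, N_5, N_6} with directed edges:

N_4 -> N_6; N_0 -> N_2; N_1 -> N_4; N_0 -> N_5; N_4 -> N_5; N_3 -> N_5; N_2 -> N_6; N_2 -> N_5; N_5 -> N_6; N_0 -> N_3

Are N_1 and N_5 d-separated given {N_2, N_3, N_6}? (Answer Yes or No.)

No — N_1 and N_5 are not d-separated given {N_2, N_3, N_6}.

We examine all 5 paths between N_1 and N_5:
  1. N_1 → N_4 → N_5 — N_4:chain[open] ⇒ active
  2. N_1 → N_4 → N_6 ← N_5 — N_4:chain[open]; N_6:collider[open] ⇒ active
  3. N_1 → N_4 → N_6 ← N_2 → N_5 — N_4:chain[open]; N_6:collider[open]; N_2:fork[blocks] ⇒ blocked
  4. N_1 → N_4 → N_6 ← N_2 ← N_0 → N_5 — N_4:chain[open]; N_6:collider[open]; N_2:chain[blocks]; N_0:fork[open] ⇒ blocked
  5. N_1 → N_4 → N_6 ← N_2 ← N_0 → N_3 → N_5 — N_4:chain[open]; N_6:collider[open]; N_2:chain[blocks]; N_0:fork[open]; N_3:chain[blocks] ⇒ blocked
Since the path N_1 → N_4 → N_5 is active, N_1 and N_5 are not d-separated given {N_2, N_3, N_6}.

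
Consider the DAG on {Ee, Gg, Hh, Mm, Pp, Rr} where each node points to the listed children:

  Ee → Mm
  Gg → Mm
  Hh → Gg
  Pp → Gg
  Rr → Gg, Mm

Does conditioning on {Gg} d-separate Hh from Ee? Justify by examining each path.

Enumerating the 2 paths from Hh to Ee and testing each for blocking by {Gg}:
  1. Hh → Gg → Mm ← Ee — Gg:chain[blocks]; Mm:collider[blocks] ⇒ blocked
  2. Hh → Gg ← Rr → Mm ← Ee — Gg:collider[open]; Rr:fork[open]; Mm:collider[blocks] ⇒ blocked
Since every path is blocked, d-separation holds.

Yes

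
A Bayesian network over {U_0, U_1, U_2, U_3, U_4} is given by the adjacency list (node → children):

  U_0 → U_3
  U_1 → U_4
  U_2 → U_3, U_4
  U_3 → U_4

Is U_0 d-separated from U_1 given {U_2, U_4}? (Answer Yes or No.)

2 paths connect U_0 and U_1; each must be blocked for d-separation to hold:
Path 1: U_0 → U_3 → U_4 ← U_1
  U_3 is a chain and U_3 is not conditioned on; U_4 is a collider and U_4 is conditioned on, which opens it — no node blocks this path, so it is active.
Path 2: U_0 → U_3 ← U_2 → U_4 ← U_1
  U_2 is a fork here and U_2 is conditioned on, so the path is blocked at U_2.
Because an active path exists, U_0 and U_1 are not d-separated.

No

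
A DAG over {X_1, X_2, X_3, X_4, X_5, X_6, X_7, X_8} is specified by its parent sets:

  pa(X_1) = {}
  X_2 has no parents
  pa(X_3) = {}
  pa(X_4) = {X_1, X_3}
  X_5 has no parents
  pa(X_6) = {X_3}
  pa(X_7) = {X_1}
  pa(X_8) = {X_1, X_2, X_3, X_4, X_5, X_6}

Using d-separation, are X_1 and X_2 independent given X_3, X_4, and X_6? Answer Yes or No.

Yes

4 paths connect X_1 and X_2; each must be blocked for d-separation to hold:
Path 1: X_1 → X_4 ← X_3 → X_6 → X_8 ← X_2
  X_3 is a fork here and X_3 is conditioned on, so the path is blocked at X_3.
Path 2: X_1 → X_4 ← X_3 → X_8 ← X_2
  X_3 is a fork here and X_3 is conditioned on, so the path is blocked at X_3.
Path 3: X_1 → X_4 → X_8 ← X_2
  X_4 is a chain here and X_4 is conditioned on, so the path is blocked at X_4.
Path 4: X_1 → X_8 ← X_2
  X_8 is a collider here and neither X_8 nor any of its descendants is conditioned on, so the collider stays closed — the path is blocked at X_8.
Every path is blocked, so X_1 and X_2 are d-separated given {X_3, X_4, X_6}.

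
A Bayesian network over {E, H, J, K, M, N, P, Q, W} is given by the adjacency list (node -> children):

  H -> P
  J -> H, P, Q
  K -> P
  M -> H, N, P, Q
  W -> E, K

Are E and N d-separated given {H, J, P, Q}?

Enumerating the 5 paths from E to N and testing each for blocking by {H, J, P, Q}:
  1. E ← W → K → P ← H ← J → Q ← M → N — W:fork[open]; K:chain[open]; P:collider[open]; H:chain[blocks]; J:fork[blocks]; Q:collider[open]; M:fork[open] ⇒ blocked
  2. E ← W → K → P ← H ← M → N — W:fork[open]; K:chain[open]; P:collider[open]; H:chain[blocks]; M:fork[open] ⇒ blocked
  3. E ← W → K → P ← J → Q ← M → N — W:fork[open]; K:chain[open]; P:collider[open]; J:fork[blocks]; Q:collider[open]; M:fork[open] ⇒ blocked
  4. E ← W → K → P ← J → H ← M → N — W:fork[open]; K:chain[open]; P:collider[open]; J:fork[blocks]; H:collider[open]; M:fork[open] ⇒ blocked
  5. E ← W → K → P ← M → N — W:fork[open]; K:chain[open]; P:collider[open]; M:fork[open] ⇒ active
Since the path E ← W → K → P ← M → N is active, E and N are not d-separated given {H, J, P, Q}.

No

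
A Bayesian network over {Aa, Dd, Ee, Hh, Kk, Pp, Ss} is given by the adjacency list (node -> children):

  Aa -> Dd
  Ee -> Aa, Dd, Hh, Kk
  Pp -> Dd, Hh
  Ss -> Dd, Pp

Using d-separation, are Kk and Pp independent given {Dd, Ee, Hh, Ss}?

Yes

There are 5 undirected paths between Kk and Pp; checking each against the conditioning set {Dd, Ee, Hh, Ss}:
Path 1: Kk ← Ee → Aa → Dd ← Ss → Pp
  Ee is a fork here and Ee is conditioned on, so the path is blocked at Ee.
Path 2: Kk ← Ee → Aa → Dd ← Pp
  Ee is a fork here and Ee is conditioned on, so the path is blocked at Ee.
Path 3: Kk ← Ee → Dd ← Ss → Pp
  Ee is a fork here and Ee is conditioned on, so the path is blocked at Ee.
Path 4: Kk ← Ee → Dd ← Pp
  Ee is a fork here and Ee is conditioned on, so the path is blocked at Ee.
Path 5: Kk ← Ee → Hh ← Pp
  Ee is a fork here and Ee is conditioned on, so the path is blocked at Ee.
All paths are blocked; Kk ⊥ Pp | {Dd, Ee, Hh, Ss} holds.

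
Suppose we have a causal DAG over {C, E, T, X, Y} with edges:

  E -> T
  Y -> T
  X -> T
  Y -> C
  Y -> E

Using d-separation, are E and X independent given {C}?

2 paths connect E and X; each must be blocked for d-separation to hold:
Path 1: E → T ← X
  T is a collider here and neither T nor any of its descendants is conditioned on, so the collider stays closed — the path is blocked at T.
Path 2: E ← Y → T ← X
  T is a collider here and neither T nor any of its descendants is conditioned on, so the collider stays closed — the path is blocked at T.
Every path is blocked, so E and X are d-separated given {C}.

Yes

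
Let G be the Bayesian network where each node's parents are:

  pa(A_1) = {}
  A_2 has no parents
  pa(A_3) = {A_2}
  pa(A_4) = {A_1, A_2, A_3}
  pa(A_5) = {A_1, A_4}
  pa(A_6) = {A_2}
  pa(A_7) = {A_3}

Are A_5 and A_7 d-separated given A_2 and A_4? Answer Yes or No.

Enumerating the 4 paths from A_5 to A_7 and testing each for blocking by {A_2, A_4}:
Path 1: A_5 ← A_1 → A_4 ← A_3 → A_7
  A_1 is a fork and A_1 is not conditioned on; A_4 is a collider and A_4 is conditioned on, which opens it; A_3 is a fork and A_3 is not conditioned on — no node blocks this path, so it is active.
Path 2: A_5 ← A_1 → A_4 ← A_2 → A_3 → A_7
  A_2 is a fork here and A_2 is conditioned on, so the path is blocked at A_2.
Path 3: A_5 ← A_4 ← A_3 → A_7
  A_4 is a chain here and A_4 is conditioned on, so the path is blocked at A_4.
Path 4: A_5 ← A_4 ← A_2 → A_3 → A_7
  A_4 is a chain here and A_4 is conditioned on, so the path is blocked at A_4.
At least one path is unblocked, so d-separation fails.

No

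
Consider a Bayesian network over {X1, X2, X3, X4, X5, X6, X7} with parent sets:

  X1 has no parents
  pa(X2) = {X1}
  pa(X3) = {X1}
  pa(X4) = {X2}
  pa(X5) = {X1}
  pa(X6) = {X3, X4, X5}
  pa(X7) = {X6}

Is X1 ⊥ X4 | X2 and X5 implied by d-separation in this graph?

Yes

Enumerating the 3 paths from X1 to X4 and testing each for blocking by {X2, X5}:
Path 1: X1 → X3 → X6 ← X4
  X6 is a collider here and neither X6 nor any of its descendants is conditioned on, so the collider stays closed — the path is blocked at X6.
Path 2: X1 → X2 → X4
  X2 is a chain here and X2 is conditioned on, so the path is blocked at X2.
Path 3: X1 → X5 → X6 ← X4
  X5 is a chain here and X5 is conditioned on, so the path is blocked at X5.
All paths are blocked; X1 ⊥ X4 | {X2, X5} holds.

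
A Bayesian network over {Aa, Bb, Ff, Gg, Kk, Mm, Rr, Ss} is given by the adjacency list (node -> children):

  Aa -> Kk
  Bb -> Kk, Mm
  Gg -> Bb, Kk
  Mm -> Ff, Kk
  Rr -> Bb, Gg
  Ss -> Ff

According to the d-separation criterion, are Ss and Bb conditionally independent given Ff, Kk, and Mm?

Yes

There are 4 undirected paths between Ss and Bb; checking each against the conditioning set {Ff, Kk, Mm}:
Path 1: Ss → Ff ← Mm → Kk ← Gg ← Rr → Bb
  Mm is a fork here and Mm is conditioned on, so the path is blocked at Mm.
Path 2: Ss → Ff ← Mm → Kk ← Gg → Bb
  Mm is a fork here and Mm is conditioned on, so the path is blocked at Mm.
Path 3: Ss → Ff ← Mm → Kk ← Bb
  Mm is a fork here and Mm is conditioned on, so the path is blocked at Mm.
Path 4: Ss → Ff ← Mm ← Bb
  Mm is a chain here and Mm is conditioned on, so the path is blocked at Mm.
Every path is blocked, so Ss and Bb are d-separated given {Ff, Kk, Mm}.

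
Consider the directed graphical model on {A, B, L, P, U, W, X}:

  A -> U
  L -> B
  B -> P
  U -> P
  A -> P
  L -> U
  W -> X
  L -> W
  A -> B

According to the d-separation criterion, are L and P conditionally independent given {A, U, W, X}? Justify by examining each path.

No

We examine all 6 paths between L and P:
  1. L → U ← A → P — U:collider[open]; A:fork[blocks] ⇒ blocked
  2. L → U ← A → B → P — U:collider[open]; A:fork[blocks]; B:chain[open] ⇒ blocked
  3. L → U → P — U:chain[blocks] ⇒ blocked
  4. L → B ← A → P — B:collider[blocks]; A:fork[blocks] ⇒ blocked
  5. L → B ← A → U → P — B:collider[blocks]; A:fork[blocks]; U:chain[blocks] ⇒ blocked
  6. L → B → P — B:chain[open] ⇒ active
Since the path L → B → P is active, L and P are not d-separated given {A, U, W, X}.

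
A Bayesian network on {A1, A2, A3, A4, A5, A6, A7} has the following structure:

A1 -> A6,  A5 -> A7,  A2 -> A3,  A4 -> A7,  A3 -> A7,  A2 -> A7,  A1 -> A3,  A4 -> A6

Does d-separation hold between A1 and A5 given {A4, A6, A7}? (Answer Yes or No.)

No — A1 and A5 are not d-separated given {A4, A6, A7}.

Enumerating the 3 paths from A1 to A5 and testing each for blocking by {A4, A6, A7}:
Path 1: A1 → A6 ← A4 → A7 ← A5
  A4 is a fork here and A4 is conditioned on, so the path is blocked at A4.
Path 2: A1 → A3 ← A2 → A7 ← A5
  A3 is a collider and its descendant A7 is conditioned on, which opens it; A2 is a fork and A2 is not conditioned on; A7 is a collider and A7 is conditioned on, which opens it — no node blocks this path, so it is active.
Path 3: A1 → A3 → A7 ← A5
  A3 is a chain and A3 is not conditioned on; A7 is a collider and A7 is conditioned on, which opens it — no node blocks this path, so it is active.
Since the path A1 → A3 ← A2 → A7 ← A5 is active, A1 and A5 are not d-separated given {A4, A6, A7}.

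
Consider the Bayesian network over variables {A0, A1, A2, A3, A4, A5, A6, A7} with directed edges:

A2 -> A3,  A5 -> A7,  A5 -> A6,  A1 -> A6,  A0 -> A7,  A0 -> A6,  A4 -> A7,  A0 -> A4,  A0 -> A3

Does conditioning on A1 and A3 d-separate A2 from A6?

There are 3 undirected paths between A2 and A6; checking each against the conditioning set {A1, A3}:
Path 1: A2 → A3 ← A0 → A4 → A7 ← A5 → A6
  A7 is a collider here and neither A7 nor any of its descendants is conditioned on, so the collider stays closed — the path is blocked at A7.
Path 2: A2 → A3 ← A0 → A6
  A3 is a collider and A3 is conditioned on, which opens it; A0 is a fork and A0 is not conditioned on — no node blocks this path, so it is active.
Path 3: A2 → A3 ← A0 → A7 ← A5 → A6
  A7 is a collider here and neither A7 nor any of its descendants is conditioned on, so the collider stays closed — the path is blocked at A7.
Because an active path exists, A2 and A6 are not d-separated.

No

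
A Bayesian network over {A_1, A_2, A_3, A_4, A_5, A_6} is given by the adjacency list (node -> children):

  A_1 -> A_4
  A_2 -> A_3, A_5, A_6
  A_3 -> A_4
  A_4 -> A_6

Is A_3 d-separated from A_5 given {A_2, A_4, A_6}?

2 paths connect A_3 and A_5; each must be blocked for d-separation to hold:
  1. A_3 ← A_2 → A_5 — A_2:fork[blocks] ⇒ blocked
  2. A_3 → A_4 → A_6 ← A_2 → A_5 — A_4:chain[blocks]; A_6:collider[open]; A_2:fork[blocks] ⇒ blocked
Every path is blocked, so A_3 and A_5 are d-separated given {A_2, A_4, A_6}.

Yes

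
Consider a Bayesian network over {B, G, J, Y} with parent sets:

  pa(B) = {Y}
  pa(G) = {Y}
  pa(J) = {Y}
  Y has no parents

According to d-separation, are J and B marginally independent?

There is one path between J and B:
Path 1: J ← Y → B
  Y is a fork and Y is not conditioned on — no node blocks this path, so it is active.
Since the path J ← Y → B is active, J and B are not d-separated given ∅.

No — J and B are not d-separated given ∅.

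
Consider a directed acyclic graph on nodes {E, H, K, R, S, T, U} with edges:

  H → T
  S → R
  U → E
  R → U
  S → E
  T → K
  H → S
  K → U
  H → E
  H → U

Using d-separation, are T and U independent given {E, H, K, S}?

There are 6 undirected paths between T and U; checking each against the conditioning set {E, H, K, S}:
Path 1: T ← H → E ← U
  H is a fork here and H is conditioned on, so the path is blocked at H.
Path 2: T ← H → E ← S → R → U
  H is a fork here and H is conditioned on, so the path is blocked at H.
Path 3: T ← H → U
  H is a fork here and H is conditioned on, so the path is blocked at H.
Path 4: T ← H → S → R → U
  H is a fork here and H is conditioned on, so the path is blocked at H.
Path 5: T ← H → S → E ← U
  H is a fork here and H is conditioned on, so the path is blocked at H.
Path 6: T → K → U
  K is a chain here and K is conditioned on, so the path is blocked at K.
All paths are blocked; T ⊥ U | {E, H, K, S} holds.

Yes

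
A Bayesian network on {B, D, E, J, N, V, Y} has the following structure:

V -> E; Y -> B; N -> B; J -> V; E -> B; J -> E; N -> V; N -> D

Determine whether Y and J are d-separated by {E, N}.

Enumerating the 4 paths from Y to J and testing each for blocking by {E, N}:
Path 1: Y → B ← N → V ← J
  B is a collider here and neither B nor any of its descendants is conditioned on, so the collider stays closed — the path is blocked at B.
Path 2: Y → B ← N → V → E ← J
  B is a collider here and neither B nor any of its descendants is conditioned on, so the collider stays closed — the path is blocked at B.
Path 3: Y → B ← E ← J
  B is a collider here and neither B nor any of its descendants is conditioned on, so the collider stays closed — the path is blocked at B.
Path 4: Y → B ← E ← V ← J
  B is a collider here and neither B nor any of its descendants is conditioned on, so the collider stays closed — the path is blocked at B.
Every path is blocked, so Y and J are d-separated given {E, N}.

Yes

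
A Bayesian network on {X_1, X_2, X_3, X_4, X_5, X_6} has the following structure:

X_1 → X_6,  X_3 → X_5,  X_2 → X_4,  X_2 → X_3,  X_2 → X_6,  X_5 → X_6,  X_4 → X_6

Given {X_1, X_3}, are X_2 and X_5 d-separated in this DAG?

Yes

We examine all 3 paths between X_2 and X_5:
  1. X_2 → X_4 → X_6 ← X_5 — X_4:chain[open]; X_6:collider[blocks] ⇒ blocked
  2. X_2 → X_3 → X_5 — X_3:chain[blocks] ⇒ blocked
  3. X_2 → X_6 ← X_5 — X_6:collider[blocks] ⇒ blocked
All paths are blocked; X_2 ⊥ X_5 | {X_1, X_3} holds.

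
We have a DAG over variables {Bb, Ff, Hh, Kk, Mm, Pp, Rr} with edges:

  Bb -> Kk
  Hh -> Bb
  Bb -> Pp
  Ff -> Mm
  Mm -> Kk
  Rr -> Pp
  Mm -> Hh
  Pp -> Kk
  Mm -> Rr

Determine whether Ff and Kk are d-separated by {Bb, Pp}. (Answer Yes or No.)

There are 5 undirected paths between Ff and Kk; checking each against the conditioning set {Bb, Pp}:
  1. Ff → Mm → Hh → Bb → Pp → Kk — Mm:chain[open]; Hh:chain[open]; Bb:chain[blocks]; Pp:chain[blocks] ⇒ blocked
  2. Ff → Mm → Hh → Bb → Kk — Mm:chain[open]; Hh:chain[open]; Bb:chain[blocks] ⇒ blocked
  3. Ff → Mm → Rr → Pp → Kk — Mm:chain[open]; Rr:chain[open]; Pp:chain[blocks] ⇒ blocked
  4. Ff → Mm → Rr → Pp ← Bb → Kk — Mm:chain[open]; Rr:chain[open]; Pp:collider[open]; Bb:fork[blocks] ⇒ blocked
  5. Ff → Mm → Kk — Mm:chain[open] ⇒ active
Since the path Ff → Mm → Kk is active, Ff and Kk are not d-separated given {Bb, Pp}.

No — Ff and Kk are not d-separated given {Bb, Pp}.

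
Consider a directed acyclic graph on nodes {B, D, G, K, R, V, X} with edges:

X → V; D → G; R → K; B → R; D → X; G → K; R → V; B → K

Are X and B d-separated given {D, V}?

No — X and B are not d-separated given {D, V}.

4 paths connect X and B; each must be blocked for d-separation to hold:
  1. X ← D → G → K ← B — D:fork[blocks]; G:chain[open]; K:collider[blocks] ⇒ blocked
  2. X ← D → G → K ← R ← B — D:fork[blocks]; G:chain[open]; K:collider[blocks]; R:chain[open] ⇒ blocked
  3. X → V ← R → K ← B — V:collider[open]; R:fork[open]; K:collider[blocks] ⇒ blocked
  4. X → V ← R ← B — V:collider[open]; R:chain[open] ⇒ active
Since the path X → V ← R ← B is active, X and B are not d-separated given {D, V}.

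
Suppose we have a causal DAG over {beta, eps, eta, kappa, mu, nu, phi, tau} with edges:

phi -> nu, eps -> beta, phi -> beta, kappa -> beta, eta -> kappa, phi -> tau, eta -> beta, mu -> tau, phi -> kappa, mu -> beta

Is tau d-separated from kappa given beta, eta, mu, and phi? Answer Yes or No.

6 paths connect tau and kappa; each must be blocked for d-separation to hold:
Path 1: tau ← phi → beta ← kappa
  phi is a fork here and phi is conditioned on, so the path is blocked at phi.
Path 2: tau ← phi → beta ← eta → kappa
  phi is a fork here and phi is conditioned on, so the path is blocked at phi.
Path 3: tau ← phi → kappa
  phi is a fork here and phi is conditioned on, so the path is blocked at phi.
Path 4: tau ← mu → beta ← kappa
  mu is a fork here and mu is conditioned on, so the path is blocked at mu.
Path 5: tau ← mu → beta ← eta → kappa
  mu is a fork here and mu is conditioned on, so the path is blocked at mu.
Path 6: tau ← mu → beta ← phi → kappa
  mu is a fork here and mu is conditioned on, so the path is blocked at mu.
All paths are blocked; tau ⊥ kappa | {beta, eta, mu, phi} holds.

Yes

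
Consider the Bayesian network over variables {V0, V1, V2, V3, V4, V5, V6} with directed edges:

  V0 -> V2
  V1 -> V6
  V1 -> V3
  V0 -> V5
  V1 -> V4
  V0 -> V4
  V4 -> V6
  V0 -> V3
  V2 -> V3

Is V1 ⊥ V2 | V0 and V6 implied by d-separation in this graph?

Enumerating the 6 paths from V1 to V2 and testing each for blocking by {V0, V6}:
Path 1: V1 → V4 ← V0 → V3 ← V2
  V0 is a fork here and V0 is conditioned on, so the path is blocked at V0.
Path 2: V1 → V4 ← V0 → V2
  V0 is a fork here and V0 is conditioned on, so the path is blocked at V0.
Path 3: V1 → V6 ← V4 ← V0 → V3 ← V2
  V0 is a fork here and V0 is conditioned on, so the path is blocked at V0.
Path 4: V1 → V6 ← V4 ← V0 → V2
  V0 is a fork here and V0 is conditioned on, so the path is blocked at V0.
Path 5: V1 → V3 ← V0 → V2
  V3 is a collider here and neither V3 nor any of its descendants is conditioned on, so the collider stays closed — the path is blocked at V3.
Path 6: V1 → V3 ← V2
  V3 is a collider here and neither V3 nor any of its descendants is conditioned on, so the collider stays closed — the path is blocked at V3.
Every path is blocked, so V1 and V2 are d-separated given {V0, V6}.

Yes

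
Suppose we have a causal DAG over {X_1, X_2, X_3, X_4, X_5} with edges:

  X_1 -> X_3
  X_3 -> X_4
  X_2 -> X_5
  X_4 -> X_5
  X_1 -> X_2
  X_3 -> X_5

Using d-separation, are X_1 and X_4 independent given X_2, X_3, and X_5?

Yes

Enumerating the 4 paths from X_1 to X_4 and testing each for blocking by {X_2, X_3, X_5}:
Path 1: X_1 → X_2 → X_5 ← X_4
  X_2 is a chain here and X_2 is conditioned on, so the path is blocked at X_2.
Path 2: X_1 → X_2 → X_5 ← X_3 → X_4
  X_2 is a chain here and X_2 is conditioned on, so the path is blocked at X_2.
Path 3: X_1 → X_3 → X_5 ← X_4
  X_3 is a chain here and X_3 is conditioned on, so the path is blocked at X_3.
Path 4: X_1 → X_3 → X_4
  X_3 is a chain here and X_3 is conditioned on, so the path is blocked at X_3.
Every path is blocked, so X_1 and X_4 are d-separated given {X_2, X_3, X_5}.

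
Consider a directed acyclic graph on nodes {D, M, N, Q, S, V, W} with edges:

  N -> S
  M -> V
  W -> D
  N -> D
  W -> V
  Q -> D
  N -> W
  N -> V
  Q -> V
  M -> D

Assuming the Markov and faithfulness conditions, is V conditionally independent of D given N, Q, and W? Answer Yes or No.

No

There are 6 undirected paths between V and D; checking each against the conditioning set {N, Q, W}:
  1. V ← W → D — W:fork[blocks] ⇒ blocked
  2. V ← W ← N → D — W:chain[blocks]; N:fork[blocks] ⇒ blocked
  3. V ← M → D — M:fork[open] ⇒ active
  4. V ← N → W → D — N:fork[blocks]; W:chain[blocks] ⇒ blocked
  5. V ← N → D — N:fork[blocks] ⇒ blocked
  6. V ← Q → D — Q:fork[blocks] ⇒ blocked
Since the path V ← M → D is active, V and D are not d-separated given {N, Q, W}.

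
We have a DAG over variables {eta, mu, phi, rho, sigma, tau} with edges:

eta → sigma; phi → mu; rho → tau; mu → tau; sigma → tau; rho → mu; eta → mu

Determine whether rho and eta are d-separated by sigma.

Yes

4 paths connect rho and eta; each must be blocked for d-separation to hold:
Path 1: rho → mu ← eta
  mu is a collider here and neither mu nor any of its descendants is conditioned on, so the collider stays closed — the path is blocked at mu.
Path 2: rho → mu → tau ← sigma ← eta
  tau is a collider here and neither tau nor any of its descendants is conditioned on, so the collider stays closed — the path is blocked at tau.
Path 3: rho → tau ← mu ← eta
  tau is a collider here and neither tau nor any of its descendants is conditioned on, so the collider stays closed — the path is blocked at tau.
Path 4: rho → tau ← sigma ← eta
  tau is a collider here and neither tau nor any of its descendants is conditioned on, so the collider stays closed — the path is blocked at tau.
Every path is blocked, so rho and eta are d-separated given {sigma}.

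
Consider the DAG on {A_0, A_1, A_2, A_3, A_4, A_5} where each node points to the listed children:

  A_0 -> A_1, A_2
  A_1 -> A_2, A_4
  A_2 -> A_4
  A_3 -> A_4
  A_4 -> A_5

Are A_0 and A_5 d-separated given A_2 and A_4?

Yes

There are 4 undirected paths between A_0 and A_5; checking each against the conditioning set {A_2, A_4}:
Path 1: A_0 → A_1 → A_2 → A_4 → A_5
  A_2 is a chain here and A_2 is conditioned on, so the path is blocked at A_2.
Path 2: A_0 → A_1 → A_4 → A_5
  A_4 is a chain here and A_4 is conditioned on, so the path is blocked at A_4.
Path 3: A_0 → A_2 ← A_1 → A_4 → A_5
  A_4 is a chain here and A_4 is conditioned on, so the path is blocked at A_4.
Path 4: A_0 → A_2 → A_4 → A_5
  A_2 is a chain here and A_2 is conditioned on, so the path is blocked at A_2.
Since every path is blocked, d-separation holds.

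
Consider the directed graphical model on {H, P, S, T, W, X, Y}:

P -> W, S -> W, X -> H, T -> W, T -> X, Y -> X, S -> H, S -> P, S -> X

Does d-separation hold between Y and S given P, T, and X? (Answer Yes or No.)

We examine all 4 paths between Y and S:
Path 1: Y → X → H ← S
  X is a chain here and X is conditioned on, so the path is blocked at X.
Path 2: Y → X ← T → W ← S
  T is a fork here and T is conditioned on, so the path is blocked at T.
Path 3: Y → X ← T → W ← P ← S
  T is a fork here and T is conditioned on, so the path is blocked at T.
Path 4: Y → X ← S
  X is a collider and X is conditioned on, which opens it — no node blocks this path, so it is active.
At least one path is unblocked, so d-separation fails.

No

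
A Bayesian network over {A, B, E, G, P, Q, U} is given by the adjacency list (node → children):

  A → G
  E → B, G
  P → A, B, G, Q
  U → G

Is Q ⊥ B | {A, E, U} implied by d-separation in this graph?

3 paths connect Q and B; each must be blocked for d-separation to hold:
  1. Q ← P → G ← E → B — P:fork[open]; G:collider[blocks]; E:fork[blocks] ⇒ blocked
  2. Q ← P → A → G ← E → B — P:fork[open]; A:chain[blocks]; G:collider[blocks]; E:fork[blocks] ⇒ blocked
  3. Q ← P → B — P:fork[open] ⇒ active
At least one path is unblocked, so d-separation fails.

No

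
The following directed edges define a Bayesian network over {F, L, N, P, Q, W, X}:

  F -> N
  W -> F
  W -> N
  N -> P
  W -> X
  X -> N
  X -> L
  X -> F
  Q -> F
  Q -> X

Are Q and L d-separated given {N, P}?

6 paths connect Q and L; each must be blocked for d-separation to hold:
Path 1: Q → X → L
  X is a chain and X is not conditioned on — no node blocks this path, so it is active.
Path 2: Q → F → N ← W → X → L
  F is a chain and F is not conditioned on; N is a collider and N is conditioned on, which opens it; W is a fork and W is not conditioned on; X is a chain and X is not conditioned on — no node blocks this path, so it is active.
Path 3: Q → F → N ← X → L
  F is a chain and F is not conditioned on; N is a collider and N is conditioned on, which opens it; X is a fork and X is not conditioned on — no node blocks this path, so it is active.
Path 4: Q → F ← W → N ← X → L
  F is a collider and its descendant N is conditioned on, which opens it; W is a fork and W is not conditioned on; N is a collider and N is conditioned on, which opens it; X is a fork and X is not conditioned on — no node blocks this path, so it is active.
Path 5: Q → F ← W → X → L
  F is a collider and its descendant N is conditioned on, which opens it; W is a fork and W is not conditioned on; X is a chain and X is not conditioned on — no node blocks this path, so it is active.
Path 6: Q → F ← X → L
  F is a collider and its descendant N is conditioned on, which opens it; X is a fork and X is not conditioned on — no node blocks this path, so it is active.
Because an active path exists, Q and L are not d-separated.

No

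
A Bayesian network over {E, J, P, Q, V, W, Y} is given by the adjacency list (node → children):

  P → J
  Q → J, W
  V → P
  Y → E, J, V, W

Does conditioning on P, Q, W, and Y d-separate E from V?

Yes

We examine all 3 paths between E and V:
Path 1: E ← Y → V
  Y is a fork here and Y is conditioned on, so the path is blocked at Y.
Path 2: E ← Y → W ← Q → J ← P ← V
  Y is a fork here and Y is conditioned on, so the path is blocked at Y.
Path 3: E ← Y → J ← P ← V
  Y is a fork here and Y is conditioned on, so the path is blocked at Y.
Every path is blocked, so E and V are d-separated given {P, Q, W, Y}.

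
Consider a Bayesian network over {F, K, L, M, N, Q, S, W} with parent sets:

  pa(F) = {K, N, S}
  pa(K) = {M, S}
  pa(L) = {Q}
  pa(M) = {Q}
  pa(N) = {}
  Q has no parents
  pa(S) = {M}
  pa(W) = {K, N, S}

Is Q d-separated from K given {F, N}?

No

There are 6 undirected paths between Q and K; checking each against the conditioning set {F, N}:
Path 1: Q → M → S → K
  M is a chain and M is not conditioned on; S is a chain and S is not conditioned on — no node blocks this path, so it is active.
Path 2: Q → M → S → W ← K
  W is a collider here and neither W nor any of its descendants is conditioned on, so the collider stays closed — the path is blocked at W.
Path 3: Q → M → S → W ← N → F ← K
  W is a collider here and neither W nor any of its descendants is conditioned on, so the collider stays closed — the path is blocked at W.
Path 4: Q → M → S → F ← K
  M is a chain and M is not conditioned on; S is a chain and S is not conditioned on; F is a collider and F is conditioned on, which opens it — no node blocks this path, so it is active.
Path 5: Q → M → S → F ← N → W ← K
  N is a fork here and N is conditioned on, so the path is blocked at N.
Path 6: Q → M → K
  M is a chain and M is not conditioned on — no node blocks this path, so it is active.
At least one path is unblocked, so d-separation fails.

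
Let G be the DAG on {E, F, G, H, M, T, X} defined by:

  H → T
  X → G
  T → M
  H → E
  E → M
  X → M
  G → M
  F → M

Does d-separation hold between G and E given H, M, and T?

No

4 paths connect G and E; each must be blocked for d-separation to hold:
Path 1: G ← X → M ← E
  X is a fork and X is not conditioned on; M is a collider and M is conditioned on, which opens it — no node blocks this path, so it is active.
Path 2: G ← X → M ← T ← H → E
  T is a chain here and T is conditioned on, so the path is blocked at T.
Path 3: G → M ← E
  M is a collider and M is conditioned on, which opens it — no node blocks this path, so it is active.
Path 4: G → M ← T ← H → E
  T is a chain here and T is conditioned on, so the path is blocked at T.
At least one path is unblocked, so d-separation fails.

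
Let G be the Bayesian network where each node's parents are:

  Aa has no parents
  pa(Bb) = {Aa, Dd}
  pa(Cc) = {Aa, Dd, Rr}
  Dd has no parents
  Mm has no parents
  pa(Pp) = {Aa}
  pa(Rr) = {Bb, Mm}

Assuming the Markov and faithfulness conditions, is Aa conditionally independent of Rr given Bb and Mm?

Enumerating the 4 paths from Aa to Rr and testing each for blocking by {Bb, Mm}:
Path 1: Aa → Cc ← Dd → Bb → Rr
  Cc is a collider here and neither Cc nor any of its descendants is conditioned on, so the collider stays closed — the path is blocked at Cc.
Path 2: Aa → Cc ← Rr
  Cc is a collider here and neither Cc nor any of its descendants is conditioned on, so the collider stays closed — the path is blocked at Cc.
Path 3: Aa → Bb ← Dd → Cc ← Rr
  Cc is a collider here and neither Cc nor any of its descendants is conditioned on, so the collider stays closed — the path is blocked at Cc.
Path 4: Aa → Bb → Rr
  Bb is a chain here and Bb is conditioned on, so the path is blocked at Bb.
All paths are blocked; Aa ⊥ Rr | {Bb, Mm} holds.

Yes — Aa and Rr are d-separated given {Bb, Mm}.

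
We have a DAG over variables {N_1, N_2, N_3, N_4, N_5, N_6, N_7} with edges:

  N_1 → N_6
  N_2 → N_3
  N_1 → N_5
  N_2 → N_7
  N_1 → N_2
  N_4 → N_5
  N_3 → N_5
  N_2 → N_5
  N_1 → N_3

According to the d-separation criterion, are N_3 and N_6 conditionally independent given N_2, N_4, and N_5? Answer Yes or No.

No

There are 5 undirected paths between N_3 and N_6; checking each against the conditioning set {N_2, N_4, N_5}:
Path 1: N_3 ← N_2 → N_5 ← N_1 → N_6
  N_2 is a fork here and N_2 is conditioned on, so the path is blocked at N_2.
Path 2: N_3 ← N_2 ← N_1 → N_6
  N_2 is a chain here and N_2 is conditioned on, so the path is blocked at N_2.
Path 3: N_3 → N_5 ← N_2 ← N_1 → N_6
  N_2 is a chain here and N_2 is conditioned on, so the path is blocked at N_2.
Path 4: N_3 → N_5 ← N_1 → N_6
  N_5 is a collider and N_5 is conditioned on, which opens it; N_1 is a fork and N_1 is not conditioned on — no node blocks this path, so it is active.
Path 5: N_3 ← N_1 → N_6
  N_1 is a fork and N_1 is not conditioned on — no node blocks this path, so it is active.
Because an active path exists, N_3 and N_6 are not d-separated.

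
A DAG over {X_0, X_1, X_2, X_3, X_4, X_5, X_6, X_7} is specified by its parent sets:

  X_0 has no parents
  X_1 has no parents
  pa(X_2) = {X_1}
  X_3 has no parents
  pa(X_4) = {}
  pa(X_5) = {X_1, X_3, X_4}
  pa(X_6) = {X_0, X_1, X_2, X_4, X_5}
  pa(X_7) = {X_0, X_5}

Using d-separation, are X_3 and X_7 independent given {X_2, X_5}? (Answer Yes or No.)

Yes — X_3 and X_7 are d-separated given {X_2, X_5}.

5 paths connect X_3 and X_7; each must be blocked for d-separation to hold:
Path 1: X_3 → X_5 ← X_1 → X_2 → X_6 ← X_0 → X_7
  X_2 is a chain here and X_2 is conditioned on, so the path is blocked at X_2.
Path 2: X_3 → X_5 ← X_1 → X_6 ← X_0 → X_7
  X_6 is a collider here and neither X_6 nor any of its descendants is conditioned on, so the collider stays closed — the path is blocked at X_6.
Path 3: X_3 → X_5 ← X_4 → X_6 ← X_0 → X_7
  X_6 is a collider here and neither X_6 nor any of its descendants is conditioned on, so the collider stays closed — the path is blocked at X_6.
Path 4: X_3 → X_5 → X_7
  X_5 is a chain here and X_5 is conditioned on, so the path is blocked at X_5.
Path 5: X_3 → X_5 → X_6 ← X_0 → X_7
  X_5 is a chain here and X_5 is conditioned on, so the path is blocked at X_5.
Since every path is blocked, d-separation holds.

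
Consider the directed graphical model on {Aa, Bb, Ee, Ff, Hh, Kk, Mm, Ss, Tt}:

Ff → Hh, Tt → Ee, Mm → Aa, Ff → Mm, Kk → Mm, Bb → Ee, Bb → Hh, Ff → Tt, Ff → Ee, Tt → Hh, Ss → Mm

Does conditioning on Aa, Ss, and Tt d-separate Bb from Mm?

6 paths connect Bb and Mm; each must be blocked for d-separation to hold:
Path 1: Bb → Ee ← Tt ← Ff → Mm
  Ee is a collider here and neither Ee nor any of its descendants is conditioned on, so the collider stays closed — the path is blocked at Ee.
Path 2: Bb → Ee ← Tt → Hh ← Ff → Mm
  Ee is a collider here and neither Ee nor any of its descendants is conditioned on, so the collider stays closed — the path is blocked at Ee.
Path 3: Bb → Ee ← Ff → Mm
  Ee is a collider here and neither Ee nor any of its descendants is conditioned on, so the collider stays closed — the path is blocked at Ee.
Path 4: Bb → Hh ← Tt ← Ff → Mm
  Hh is a collider here and neither Hh nor any of its descendants is conditioned on, so the collider stays closed — the path is blocked at Hh.
Path 5: Bb → Hh ← Tt → Ee ← Ff → Mm
  Hh is a collider here and neither Hh nor any of its descendants is conditioned on, so the collider stays closed — the path is blocked at Hh.
Path 6: Bb → Hh ← Ff → Mm
  Hh is a collider here and neither Hh nor any of its descendants is conditioned on, so the collider stays closed — the path is blocked at Hh.
Every path is blocked, so Bb and Mm are d-separated given {Aa, Ss, Tt}.

Yes — Bb and Mm are d-separated given {Aa, Ss, Tt}.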